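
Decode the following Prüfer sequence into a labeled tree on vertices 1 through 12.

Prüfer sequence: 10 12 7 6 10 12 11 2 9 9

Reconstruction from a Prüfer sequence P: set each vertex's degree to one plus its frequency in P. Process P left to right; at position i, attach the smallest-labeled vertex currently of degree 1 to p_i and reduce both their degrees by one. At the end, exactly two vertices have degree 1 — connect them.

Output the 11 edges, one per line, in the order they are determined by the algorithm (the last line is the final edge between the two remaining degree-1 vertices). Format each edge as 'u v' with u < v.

Answer: 1 10
3 12
4 7
5 6
6 10
7 12
8 11
2 10
2 9
9 11
9 12

Derivation:
Initial degrees: {1:1, 2:2, 3:1, 4:1, 5:1, 6:2, 7:2, 8:1, 9:3, 10:3, 11:2, 12:3}
Step 1: smallest deg-1 vertex = 1, p_1 = 10. Add edge {1,10}. Now deg[1]=0, deg[10]=2.
Step 2: smallest deg-1 vertex = 3, p_2 = 12. Add edge {3,12}. Now deg[3]=0, deg[12]=2.
Step 3: smallest deg-1 vertex = 4, p_3 = 7. Add edge {4,7}. Now deg[4]=0, deg[7]=1.
Step 4: smallest deg-1 vertex = 5, p_4 = 6. Add edge {5,6}. Now deg[5]=0, deg[6]=1.
Step 5: smallest deg-1 vertex = 6, p_5 = 10. Add edge {6,10}. Now deg[6]=0, deg[10]=1.
Step 6: smallest deg-1 vertex = 7, p_6 = 12. Add edge {7,12}. Now deg[7]=0, deg[12]=1.
Step 7: smallest deg-1 vertex = 8, p_7 = 11. Add edge {8,11}. Now deg[8]=0, deg[11]=1.
Step 8: smallest deg-1 vertex = 10, p_8 = 2. Add edge {2,10}. Now deg[10]=0, deg[2]=1.
Step 9: smallest deg-1 vertex = 2, p_9 = 9. Add edge {2,9}. Now deg[2]=0, deg[9]=2.
Step 10: smallest deg-1 vertex = 11, p_10 = 9. Add edge {9,11}. Now deg[11]=0, deg[9]=1.
Final: two remaining deg-1 vertices are 9, 12. Add edge {9,12}.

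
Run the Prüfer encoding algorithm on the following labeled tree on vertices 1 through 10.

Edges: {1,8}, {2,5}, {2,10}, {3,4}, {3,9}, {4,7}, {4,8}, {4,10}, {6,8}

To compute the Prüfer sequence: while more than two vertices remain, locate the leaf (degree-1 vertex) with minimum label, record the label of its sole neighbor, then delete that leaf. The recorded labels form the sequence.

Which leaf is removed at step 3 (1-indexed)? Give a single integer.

Answer: 2

Derivation:
Step 1: current leaves = {1,5,6,7,9}. Remove leaf 1 (neighbor: 8).
Step 2: current leaves = {5,6,7,9}. Remove leaf 5 (neighbor: 2).
Step 3: current leaves = {2,6,7,9}. Remove leaf 2 (neighbor: 10).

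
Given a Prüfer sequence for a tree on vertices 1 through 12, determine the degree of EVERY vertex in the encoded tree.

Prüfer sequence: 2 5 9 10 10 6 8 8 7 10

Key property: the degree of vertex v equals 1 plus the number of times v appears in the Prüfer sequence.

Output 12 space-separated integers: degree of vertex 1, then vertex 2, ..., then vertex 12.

p_1 = 2: count[2] becomes 1
p_2 = 5: count[5] becomes 1
p_3 = 9: count[9] becomes 1
p_4 = 10: count[10] becomes 1
p_5 = 10: count[10] becomes 2
p_6 = 6: count[6] becomes 1
p_7 = 8: count[8] becomes 1
p_8 = 8: count[8] becomes 2
p_9 = 7: count[7] becomes 1
p_10 = 10: count[10] becomes 3
Degrees (1 + count): deg[1]=1+0=1, deg[2]=1+1=2, deg[3]=1+0=1, deg[4]=1+0=1, deg[5]=1+1=2, deg[6]=1+1=2, deg[7]=1+1=2, deg[8]=1+2=3, deg[9]=1+1=2, deg[10]=1+3=4, deg[11]=1+0=1, deg[12]=1+0=1

Answer: 1 2 1 1 2 2 2 3 2 4 1 1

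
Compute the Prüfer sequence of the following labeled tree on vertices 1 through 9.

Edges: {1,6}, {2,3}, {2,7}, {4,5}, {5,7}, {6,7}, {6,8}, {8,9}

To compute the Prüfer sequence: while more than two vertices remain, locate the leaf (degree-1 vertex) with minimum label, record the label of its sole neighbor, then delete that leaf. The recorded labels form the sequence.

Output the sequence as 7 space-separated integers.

Answer: 6 2 7 5 7 6 8

Derivation:
Step 1: leaves = {1,3,4,9}. Remove smallest leaf 1, emit neighbor 6.
Step 2: leaves = {3,4,9}. Remove smallest leaf 3, emit neighbor 2.
Step 3: leaves = {2,4,9}. Remove smallest leaf 2, emit neighbor 7.
Step 4: leaves = {4,9}. Remove smallest leaf 4, emit neighbor 5.
Step 5: leaves = {5,9}. Remove smallest leaf 5, emit neighbor 7.
Step 6: leaves = {7,9}. Remove smallest leaf 7, emit neighbor 6.
Step 7: leaves = {6,9}. Remove smallest leaf 6, emit neighbor 8.
Done: 2 vertices remain (8, 9). Sequence = [6 2 7 5 7 6 8]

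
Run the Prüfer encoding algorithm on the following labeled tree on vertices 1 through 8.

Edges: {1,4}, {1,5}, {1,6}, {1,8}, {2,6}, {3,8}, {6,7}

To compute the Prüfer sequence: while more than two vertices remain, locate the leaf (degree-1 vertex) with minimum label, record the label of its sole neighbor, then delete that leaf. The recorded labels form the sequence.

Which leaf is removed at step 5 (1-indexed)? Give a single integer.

Step 1: current leaves = {2,3,4,5,7}. Remove leaf 2 (neighbor: 6).
Step 2: current leaves = {3,4,5,7}. Remove leaf 3 (neighbor: 8).
Step 3: current leaves = {4,5,7,8}. Remove leaf 4 (neighbor: 1).
Step 4: current leaves = {5,7,8}. Remove leaf 5 (neighbor: 1).
Step 5: current leaves = {7,8}. Remove leaf 7 (neighbor: 6).

Answer: 7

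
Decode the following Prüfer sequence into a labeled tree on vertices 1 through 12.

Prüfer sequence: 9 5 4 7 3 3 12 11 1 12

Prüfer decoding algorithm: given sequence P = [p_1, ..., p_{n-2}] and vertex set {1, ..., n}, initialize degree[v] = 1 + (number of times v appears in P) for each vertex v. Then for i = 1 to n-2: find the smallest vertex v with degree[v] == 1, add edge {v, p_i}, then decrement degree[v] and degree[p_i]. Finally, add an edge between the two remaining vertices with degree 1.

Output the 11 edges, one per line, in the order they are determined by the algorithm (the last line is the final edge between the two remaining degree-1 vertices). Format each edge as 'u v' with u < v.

Answer: 2 9
5 6
4 5
4 7
3 7
3 8
3 12
9 11
1 10
1 12
11 12

Derivation:
Initial degrees: {1:2, 2:1, 3:3, 4:2, 5:2, 6:1, 7:2, 8:1, 9:2, 10:1, 11:2, 12:3}
Step 1: smallest deg-1 vertex = 2, p_1 = 9. Add edge {2,9}. Now deg[2]=0, deg[9]=1.
Step 2: smallest deg-1 vertex = 6, p_2 = 5. Add edge {5,6}. Now deg[6]=0, deg[5]=1.
Step 3: smallest deg-1 vertex = 5, p_3 = 4. Add edge {4,5}. Now deg[5]=0, deg[4]=1.
Step 4: smallest deg-1 vertex = 4, p_4 = 7. Add edge {4,7}. Now deg[4]=0, deg[7]=1.
Step 5: smallest deg-1 vertex = 7, p_5 = 3. Add edge {3,7}. Now deg[7]=0, deg[3]=2.
Step 6: smallest deg-1 vertex = 8, p_6 = 3. Add edge {3,8}. Now deg[8]=0, deg[3]=1.
Step 7: smallest deg-1 vertex = 3, p_7 = 12. Add edge {3,12}. Now deg[3]=0, deg[12]=2.
Step 8: smallest deg-1 vertex = 9, p_8 = 11. Add edge {9,11}. Now deg[9]=0, deg[11]=1.
Step 9: smallest deg-1 vertex = 10, p_9 = 1. Add edge {1,10}. Now deg[10]=0, deg[1]=1.
Step 10: smallest deg-1 vertex = 1, p_10 = 12. Add edge {1,12}. Now deg[1]=0, deg[12]=1.
Final: two remaining deg-1 vertices are 11, 12. Add edge {11,12}.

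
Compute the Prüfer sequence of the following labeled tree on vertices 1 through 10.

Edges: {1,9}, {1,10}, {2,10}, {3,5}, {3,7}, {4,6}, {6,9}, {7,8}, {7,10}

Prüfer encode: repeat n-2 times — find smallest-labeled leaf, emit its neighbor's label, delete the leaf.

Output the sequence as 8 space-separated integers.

Step 1: leaves = {2,4,5,8}. Remove smallest leaf 2, emit neighbor 10.
Step 2: leaves = {4,5,8}. Remove smallest leaf 4, emit neighbor 6.
Step 3: leaves = {5,6,8}. Remove smallest leaf 5, emit neighbor 3.
Step 4: leaves = {3,6,8}. Remove smallest leaf 3, emit neighbor 7.
Step 5: leaves = {6,8}. Remove smallest leaf 6, emit neighbor 9.
Step 6: leaves = {8,9}. Remove smallest leaf 8, emit neighbor 7.
Step 7: leaves = {7,9}. Remove smallest leaf 7, emit neighbor 10.
Step 8: leaves = {9,10}. Remove smallest leaf 9, emit neighbor 1.
Done: 2 vertices remain (1, 10). Sequence = [10 6 3 7 9 7 10 1]

Answer: 10 6 3 7 9 7 10 1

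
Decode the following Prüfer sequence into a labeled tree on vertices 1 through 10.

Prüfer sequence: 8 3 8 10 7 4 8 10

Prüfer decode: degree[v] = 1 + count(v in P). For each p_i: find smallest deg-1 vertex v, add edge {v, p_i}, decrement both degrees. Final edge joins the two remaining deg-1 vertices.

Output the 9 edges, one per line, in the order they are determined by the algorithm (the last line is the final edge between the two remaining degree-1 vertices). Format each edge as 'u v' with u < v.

Answer: 1 8
2 3
3 8
5 10
6 7
4 7
4 8
8 10
9 10

Derivation:
Initial degrees: {1:1, 2:1, 3:2, 4:2, 5:1, 6:1, 7:2, 8:4, 9:1, 10:3}
Step 1: smallest deg-1 vertex = 1, p_1 = 8. Add edge {1,8}. Now deg[1]=0, deg[8]=3.
Step 2: smallest deg-1 vertex = 2, p_2 = 3. Add edge {2,3}. Now deg[2]=0, deg[3]=1.
Step 3: smallest deg-1 vertex = 3, p_3 = 8. Add edge {3,8}. Now deg[3]=0, deg[8]=2.
Step 4: smallest deg-1 vertex = 5, p_4 = 10. Add edge {5,10}. Now deg[5]=0, deg[10]=2.
Step 5: smallest deg-1 vertex = 6, p_5 = 7. Add edge {6,7}. Now deg[6]=0, deg[7]=1.
Step 6: smallest deg-1 vertex = 7, p_6 = 4. Add edge {4,7}. Now deg[7]=0, deg[4]=1.
Step 7: smallest deg-1 vertex = 4, p_7 = 8. Add edge {4,8}. Now deg[4]=0, deg[8]=1.
Step 8: smallest deg-1 vertex = 8, p_8 = 10. Add edge {8,10}. Now deg[8]=0, deg[10]=1.
Final: two remaining deg-1 vertices are 9, 10. Add edge {9,10}.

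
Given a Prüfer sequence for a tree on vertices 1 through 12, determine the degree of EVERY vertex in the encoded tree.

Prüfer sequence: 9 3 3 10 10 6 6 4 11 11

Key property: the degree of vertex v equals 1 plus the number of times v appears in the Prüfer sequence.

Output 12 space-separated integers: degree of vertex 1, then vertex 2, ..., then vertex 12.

p_1 = 9: count[9] becomes 1
p_2 = 3: count[3] becomes 1
p_3 = 3: count[3] becomes 2
p_4 = 10: count[10] becomes 1
p_5 = 10: count[10] becomes 2
p_6 = 6: count[6] becomes 1
p_7 = 6: count[6] becomes 2
p_8 = 4: count[4] becomes 1
p_9 = 11: count[11] becomes 1
p_10 = 11: count[11] becomes 2
Degrees (1 + count): deg[1]=1+0=1, deg[2]=1+0=1, deg[3]=1+2=3, deg[4]=1+1=2, deg[5]=1+0=1, deg[6]=1+2=3, deg[7]=1+0=1, deg[8]=1+0=1, deg[9]=1+1=2, deg[10]=1+2=3, deg[11]=1+2=3, deg[12]=1+0=1

Answer: 1 1 3 2 1 3 1 1 2 3 3 1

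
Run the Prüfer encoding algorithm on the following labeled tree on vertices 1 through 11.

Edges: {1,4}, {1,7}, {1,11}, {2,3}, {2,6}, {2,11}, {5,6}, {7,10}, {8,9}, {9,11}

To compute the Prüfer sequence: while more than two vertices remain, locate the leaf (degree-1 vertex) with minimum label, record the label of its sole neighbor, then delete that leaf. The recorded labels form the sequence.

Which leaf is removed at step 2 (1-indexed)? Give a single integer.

Answer: 4

Derivation:
Step 1: current leaves = {3,4,5,8,10}. Remove leaf 3 (neighbor: 2).
Step 2: current leaves = {4,5,8,10}. Remove leaf 4 (neighbor: 1).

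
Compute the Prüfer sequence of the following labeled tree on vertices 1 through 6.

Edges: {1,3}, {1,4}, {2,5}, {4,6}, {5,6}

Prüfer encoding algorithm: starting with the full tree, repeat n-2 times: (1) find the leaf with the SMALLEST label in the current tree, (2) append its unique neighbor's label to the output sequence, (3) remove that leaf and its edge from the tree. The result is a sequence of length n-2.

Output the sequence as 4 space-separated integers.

Step 1: leaves = {2,3}. Remove smallest leaf 2, emit neighbor 5.
Step 2: leaves = {3,5}. Remove smallest leaf 3, emit neighbor 1.
Step 3: leaves = {1,5}. Remove smallest leaf 1, emit neighbor 4.
Step 4: leaves = {4,5}. Remove smallest leaf 4, emit neighbor 6.
Done: 2 vertices remain (5, 6). Sequence = [5 1 4 6]

Answer: 5 1 4 6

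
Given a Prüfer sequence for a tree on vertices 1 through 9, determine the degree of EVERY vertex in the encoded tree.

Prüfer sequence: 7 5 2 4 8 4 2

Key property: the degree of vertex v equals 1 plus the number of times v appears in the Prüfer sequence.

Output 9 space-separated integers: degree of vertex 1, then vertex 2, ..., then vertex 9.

Answer: 1 3 1 3 2 1 2 2 1

Derivation:
p_1 = 7: count[7] becomes 1
p_2 = 5: count[5] becomes 1
p_3 = 2: count[2] becomes 1
p_4 = 4: count[4] becomes 1
p_5 = 8: count[8] becomes 1
p_6 = 4: count[4] becomes 2
p_7 = 2: count[2] becomes 2
Degrees (1 + count): deg[1]=1+0=1, deg[2]=1+2=3, deg[3]=1+0=1, deg[4]=1+2=3, deg[5]=1+1=2, deg[6]=1+0=1, deg[7]=1+1=2, deg[8]=1+1=2, deg[9]=1+0=1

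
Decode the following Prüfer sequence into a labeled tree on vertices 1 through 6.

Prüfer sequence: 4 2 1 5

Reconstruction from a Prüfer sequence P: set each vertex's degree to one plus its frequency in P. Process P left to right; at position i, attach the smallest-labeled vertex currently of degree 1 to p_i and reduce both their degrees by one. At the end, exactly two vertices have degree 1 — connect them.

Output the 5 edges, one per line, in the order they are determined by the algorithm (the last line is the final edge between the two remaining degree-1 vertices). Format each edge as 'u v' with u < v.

Initial degrees: {1:2, 2:2, 3:1, 4:2, 5:2, 6:1}
Step 1: smallest deg-1 vertex = 3, p_1 = 4. Add edge {3,4}. Now deg[3]=0, deg[4]=1.
Step 2: smallest deg-1 vertex = 4, p_2 = 2. Add edge {2,4}. Now deg[4]=0, deg[2]=1.
Step 3: smallest deg-1 vertex = 2, p_3 = 1. Add edge {1,2}. Now deg[2]=0, deg[1]=1.
Step 4: smallest deg-1 vertex = 1, p_4 = 5. Add edge {1,5}. Now deg[1]=0, deg[5]=1.
Final: two remaining deg-1 vertices are 5, 6. Add edge {5,6}.

Answer: 3 4
2 4
1 2
1 5
5 6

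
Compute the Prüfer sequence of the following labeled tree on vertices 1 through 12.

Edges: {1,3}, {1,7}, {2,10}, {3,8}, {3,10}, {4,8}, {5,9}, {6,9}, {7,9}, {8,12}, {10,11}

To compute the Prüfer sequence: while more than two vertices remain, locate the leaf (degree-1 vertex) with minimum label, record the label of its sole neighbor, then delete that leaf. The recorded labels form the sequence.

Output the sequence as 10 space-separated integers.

Step 1: leaves = {2,4,5,6,11,12}. Remove smallest leaf 2, emit neighbor 10.
Step 2: leaves = {4,5,6,11,12}. Remove smallest leaf 4, emit neighbor 8.
Step 3: leaves = {5,6,11,12}. Remove smallest leaf 5, emit neighbor 9.
Step 4: leaves = {6,11,12}. Remove smallest leaf 6, emit neighbor 9.
Step 5: leaves = {9,11,12}. Remove smallest leaf 9, emit neighbor 7.
Step 6: leaves = {7,11,12}. Remove smallest leaf 7, emit neighbor 1.
Step 7: leaves = {1,11,12}. Remove smallest leaf 1, emit neighbor 3.
Step 8: leaves = {11,12}. Remove smallest leaf 11, emit neighbor 10.
Step 9: leaves = {10,12}. Remove smallest leaf 10, emit neighbor 3.
Step 10: leaves = {3,12}. Remove smallest leaf 3, emit neighbor 8.
Done: 2 vertices remain (8, 12). Sequence = [10 8 9 9 7 1 3 10 3 8]

Answer: 10 8 9 9 7 1 3 10 3 8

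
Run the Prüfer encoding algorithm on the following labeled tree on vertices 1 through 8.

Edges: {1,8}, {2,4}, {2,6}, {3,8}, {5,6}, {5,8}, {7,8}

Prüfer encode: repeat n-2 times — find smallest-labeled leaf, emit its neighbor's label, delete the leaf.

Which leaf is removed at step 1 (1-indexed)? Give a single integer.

Step 1: current leaves = {1,3,4,7}. Remove leaf 1 (neighbor: 8).

Answer: 1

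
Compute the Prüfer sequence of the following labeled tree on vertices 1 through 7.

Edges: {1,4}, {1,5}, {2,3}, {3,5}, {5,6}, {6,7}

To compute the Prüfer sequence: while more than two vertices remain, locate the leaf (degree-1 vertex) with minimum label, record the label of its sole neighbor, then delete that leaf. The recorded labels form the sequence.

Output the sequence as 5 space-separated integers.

Answer: 3 5 1 5 6

Derivation:
Step 1: leaves = {2,4,7}. Remove smallest leaf 2, emit neighbor 3.
Step 2: leaves = {3,4,7}. Remove smallest leaf 3, emit neighbor 5.
Step 3: leaves = {4,7}. Remove smallest leaf 4, emit neighbor 1.
Step 4: leaves = {1,7}. Remove smallest leaf 1, emit neighbor 5.
Step 5: leaves = {5,7}. Remove smallest leaf 5, emit neighbor 6.
Done: 2 vertices remain (6, 7). Sequence = [3 5 1 5 6]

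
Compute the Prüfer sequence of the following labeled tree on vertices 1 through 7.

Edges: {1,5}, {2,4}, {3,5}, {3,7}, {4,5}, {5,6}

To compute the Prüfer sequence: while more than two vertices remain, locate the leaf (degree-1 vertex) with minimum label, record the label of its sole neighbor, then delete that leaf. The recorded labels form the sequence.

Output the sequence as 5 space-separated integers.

Step 1: leaves = {1,2,6,7}. Remove smallest leaf 1, emit neighbor 5.
Step 2: leaves = {2,6,7}. Remove smallest leaf 2, emit neighbor 4.
Step 3: leaves = {4,6,7}. Remove smallest leaf 4, emit neighbor 5.
Step 4: leaves = {6,7}. Remove smallest leaf 6, emit neighbor 5.
Step 5: leaves = {5,7}. Remove smallest leaf 5, emit neighbor 3.
Done: 2 vertices remain (3, 7). Sequence = [5 4 5 5 3]

Answer: 5 4 5 5 3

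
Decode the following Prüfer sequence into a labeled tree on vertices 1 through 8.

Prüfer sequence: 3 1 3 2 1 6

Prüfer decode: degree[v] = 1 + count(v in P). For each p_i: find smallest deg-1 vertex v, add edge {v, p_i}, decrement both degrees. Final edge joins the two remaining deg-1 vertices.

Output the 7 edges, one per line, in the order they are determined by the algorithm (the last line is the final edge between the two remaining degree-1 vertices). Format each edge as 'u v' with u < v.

Initial degrees: {1:3, 2:2, 3:3, 4:1, 5:1, 6:2, 7:1, 8:1}
Step 1: smallest deg-1 vertex = 4, p_1 = 3. Add edge {3,4}. Now deg[4]=0, deg[3]=2.
Step 2: smallest deg-1 vertex = 5, p_2 = 1. Add edge {1,5}. Now deg[5]=0, deg[1]=2.
Step 3: smallest deg-1 vertex = 7, p_3 = 3. Add edge {3,7}. Now deg[7]=0, deg[3]=1.
Step 4: smallest deg-1 vertex = 3, p_4 = 2. Add edge {2,3}. Now deg[3]=0, deg[2]=1.
Step 5: smallest deg-1 vertex = 2, p_5 = 1. Add edge {1,2}. Now deg[2]=0, deg[1]=1.
Step 6: smallest deg-1 vertex = 1, p_6 = 6. Add edge {1,6}. Now deg[1]=0, deg[6]=1.
Final: two remaining deg-1 vertices are 6, 8. Add edge {6,8}.

Answer: 3 4
1 5
3 7
2 3
1 2
1 6
6 8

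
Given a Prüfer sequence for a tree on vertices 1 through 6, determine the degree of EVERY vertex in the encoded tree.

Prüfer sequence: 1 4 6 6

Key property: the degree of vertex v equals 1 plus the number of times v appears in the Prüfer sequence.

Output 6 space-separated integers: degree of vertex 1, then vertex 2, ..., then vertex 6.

Answer: 2 1 1 2 1 3

Derivation:
p_1 = 1: count[1] becomes 1
p_2 = 4: count[4] becomes 1
p_3 = 6: count[6] becomes 1
p_4 = 6: count[6] becomes 2
Degrees (1 + count): deg[1]=1+1=2, deg[2]=1+0=1, deg[3]=1+0=1, deg[4]=1+1=2, deg[5]=1+0=1, deg[6]=1+2=3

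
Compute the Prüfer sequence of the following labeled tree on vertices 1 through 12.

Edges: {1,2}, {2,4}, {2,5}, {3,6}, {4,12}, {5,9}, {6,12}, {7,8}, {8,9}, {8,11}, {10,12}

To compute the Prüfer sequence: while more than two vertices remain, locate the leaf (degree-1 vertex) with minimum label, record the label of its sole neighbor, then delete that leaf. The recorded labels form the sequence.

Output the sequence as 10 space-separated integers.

Step 1: leaves = {1,3,7,10,11}. Remove smallest leaf 1, emit neighbor 2.
Step 2: leaves = {3,7,10,11}. Remove smallest leaf 3, emit neighbor 6.
Step 3: leaves = {6,7,10,11}. Remove smallest leaf 6, emit neighbor 12.
Step 4: leaves = {7,10,11}. Remove smallest leaf 7, emit neighbor 8.
Step 5: leaves = {10,11}. Remove smallest leaf 10, emit neighbor 12.
Step 6: leaves = {11,12}. Remove smallest leaf 11, emit neighbor 8.
Step 7: leaves = {8,12}. Remove smallest leaf 8, emit neighbor 9.
Step 8: leaves = {9,12}. Remove smallest leaf 9, emit neighbor 5.
Step 9: leaves = {5,12}. Remove smallest leaf 5, emit neighbor 2.
Step 10: leaves = {2,12}. Remove smallest leaf 2, emit neighbor 4.
Done: 2 vertices remain (4, 12). Sequence = [2 6 12 8 12 8 9 5 2 4]

Answer: 2 6 12 8 12 8 9 5 2 4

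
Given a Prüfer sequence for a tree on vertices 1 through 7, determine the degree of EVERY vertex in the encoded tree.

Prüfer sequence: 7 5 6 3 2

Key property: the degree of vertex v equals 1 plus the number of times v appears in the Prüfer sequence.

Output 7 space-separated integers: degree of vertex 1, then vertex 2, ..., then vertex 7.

p_1 = 7: count[7] becomes 1
p_2 = 5: count[5] becomes 1
p_3 = 6: count[6] becomes 1
p_4 = 3: count[3] becomes 1
p_5 = 2: count[2] becomes 1
Degrees (1 + count): deg[1]=1+0=1, deg[2]=1+1=2, deg[3]=1+1=2, deg[4]=1+0=1, deg[5]=1+1=2, deg[6]=1+1=2, deg[7]=1+1=2

Answer: 1 2 2 1 2 2 2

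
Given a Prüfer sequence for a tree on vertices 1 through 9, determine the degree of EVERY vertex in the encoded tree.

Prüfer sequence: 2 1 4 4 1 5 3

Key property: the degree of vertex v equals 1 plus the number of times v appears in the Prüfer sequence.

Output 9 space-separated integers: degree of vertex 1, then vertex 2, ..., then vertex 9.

p_1 = 2: count[2] becomes 1
p_2 = 1: count[1] becomes 1
p_3 = 4: count[4] becomes 1
p_4 = 4: count[4] becomes 2
p_5 = 1: count[1] becomes 2
p_6 = 5: count[5] becomes 1
p_7 = 3: count[3] becomes 1
Degrees (1 + count): deg[1]=1+2=3, deg[2]=1+1=2, deg[3]=1+1=2, deg[4]=1+2=3, deg[5]=1+1=2, deg[6]=1+0=1, deg[7]=1+0=1, deg[8]=1+0=1, deg[9]=1+0=1

Answer: 3 2 2 3 2 1 1 1 1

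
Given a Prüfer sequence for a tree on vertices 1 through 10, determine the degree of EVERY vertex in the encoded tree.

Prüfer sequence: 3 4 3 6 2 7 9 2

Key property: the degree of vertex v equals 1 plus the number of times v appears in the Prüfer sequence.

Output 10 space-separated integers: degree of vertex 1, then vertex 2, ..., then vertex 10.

Answer: 1 3 3 2 1 2 2 1 2 1

Derivation:
p_1 = 3: count[3] becomes 1
p_2 = 4: count[4] becomes 1
p_3 = 3: count[3] becomes 2
p_4 = 6: count[6] becomes 1
p_5 = 2: count[2] becomes 1
p_6 = 7: count[7] becomes 1
p_7 = 9: count[9] becomes 1
p_8 = 2: count[2] becomes 2
Degrees (1 + count): deg[1]=1+0=1, deg[2]=1+2=3, deg[3]=1+2=3, deg[4]=1+1=2, deg[5]=1+0=1, deg[6]=1+1=2, deg[7]=1+1=2, deg[8]=1+0=1, deg[9]=1+1=2, deg[10]=1+0=1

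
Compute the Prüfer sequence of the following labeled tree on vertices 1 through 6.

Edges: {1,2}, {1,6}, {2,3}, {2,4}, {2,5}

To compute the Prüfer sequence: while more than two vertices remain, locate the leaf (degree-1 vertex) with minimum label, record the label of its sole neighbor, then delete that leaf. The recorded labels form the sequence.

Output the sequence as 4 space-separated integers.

Step 1: leaves = {3,4,5,6}. Remove smallest leaf 3, emit neighbor 2.
Step 2: leaves = {4,5,6}. Remove smallest leaf 4, emit neighbor 2.
Step 3: leaves = {5,6}. Remove smallest leaf 5, emit neighbor 2.
Step 4: leaves = {2,6}. Remove smallest leaf 2, emit neighbor 1.
Done: 2 vertices remain (1, 6). Sequence = [2 2 2 1]

Answer: 2 2 2 1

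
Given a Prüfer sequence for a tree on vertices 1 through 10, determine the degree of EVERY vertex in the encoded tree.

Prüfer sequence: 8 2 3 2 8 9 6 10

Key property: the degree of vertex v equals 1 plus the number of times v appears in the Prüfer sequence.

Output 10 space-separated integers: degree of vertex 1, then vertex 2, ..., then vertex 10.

p_1 = 8: count[8] becomes 1
p_2 = 2: count[2] becomes 1
p_3 = 3: count[3] becomes 1
p_4 = 2: count[2] becomes 2
p_5 = 8: count[8] becomes 2
p_6 = 9: count[9] becomes 1
p_7 = 6: count[6] becomes 1
p_8 = 10: count[10] becomes 1
Degrees (1 + count): deg[1]=1+0=1, deg[2]=1+2=3, deg[3]=1+1=2, deg[4]=1+0=1, deg[5]=1+0=1, deg[6]=1+1=2, deg[7]=1+0=1, deg[8]=1+2=3, deg[9]=1+1=2, deg[10]=1+1=2

Answer: 1 3 2 1 1 2 1 3 2 2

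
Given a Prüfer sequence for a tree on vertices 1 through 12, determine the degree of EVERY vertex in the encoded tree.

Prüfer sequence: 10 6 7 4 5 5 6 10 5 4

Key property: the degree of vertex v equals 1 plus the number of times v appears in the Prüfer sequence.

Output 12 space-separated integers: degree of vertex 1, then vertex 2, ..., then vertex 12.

p_1 = 10: count[10] becomes 1
p_2 = 6: count[6] becomes 1
p_3 = 7: count[7] becomes 1
p_4 = 4: count[4] becomes 1
p_5 = 5: count[5] becomes 1
p_6 = 5: count[5] becomes 2
p_7 = 6: count[6] becomes 2
p_8 = 10: count[10] becomes 2
p_9 = 5: count[5] becomes 3
p_10 = 4: count[4] becomes 2
Degrees (1 + count): deg[1]=1+0=1, deg[2]=1+0=1, deg[3]=1+0=1, deg[4]=1+2=3, deg[5]=1+3=4, deg[6]=1+2=3, deg[7]=1+1=2, deg[8]=1+0=1, deg[9]=1+0=1, deg[10]=1+2=3, deg[11]=1+0=1, deg[12]=1+0=1

Answer: 1 1 1 3 4 3 2 1 1 3 1 1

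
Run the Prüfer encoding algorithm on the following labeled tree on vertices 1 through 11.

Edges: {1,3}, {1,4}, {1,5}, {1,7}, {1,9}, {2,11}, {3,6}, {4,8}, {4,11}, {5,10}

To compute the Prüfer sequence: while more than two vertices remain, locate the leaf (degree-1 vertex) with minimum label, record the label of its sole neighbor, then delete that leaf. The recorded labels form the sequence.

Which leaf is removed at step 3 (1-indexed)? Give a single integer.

Answer: 3

Derivation:
Step 1: current leaves = {2,6,7,8,9,10}. Remove leaf 2 (neighbor: 11).
Step 2: current leaves = {6,7,8,9,10,11}. Remove leaf 6 (neighbor: 3).
Step 3: current leaves = {3,7,8,9,10,11}. Remove leaf 3 (neighbor: 1).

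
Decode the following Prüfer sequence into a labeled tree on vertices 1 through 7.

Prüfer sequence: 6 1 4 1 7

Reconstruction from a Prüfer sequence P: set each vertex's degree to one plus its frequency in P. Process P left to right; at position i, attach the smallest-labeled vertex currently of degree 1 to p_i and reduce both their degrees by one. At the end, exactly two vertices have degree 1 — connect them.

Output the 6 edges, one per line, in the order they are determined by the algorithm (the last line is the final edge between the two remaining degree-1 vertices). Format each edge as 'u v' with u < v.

Initial degrees: {1:3, 2:1, 3:1, 4:2, 5:1, 6:2, 7:2}
Step 1: smallest deg-1 vertex = 2, p_1 = 6. Add edge {2,6}. Now deg[2]=0, deg[6]=1.
Step 2: smallest deg-1 vertex = 3, p_2 = 1. Add edge {1,3}. Now deg[3]=0, deg[1]=2.
Step 3: smallest deg-1 vertex = 5, p_3 = 4. Add edge {4,5}. Now deg[5]=0, deg[4]=1.
Step 4: smallest deg-1 vertex = 4, p_4 = 1. Add edge {1,4}. Now deg[4]=0, deg[1]=1.
Step 5: smallest deg-1 vertex = 1, p_5 = 7. Add edge {1,7}. Now deg[1]=0, deg[7]=1.
Final: two remaining deg-1 vertices are 6, 7. Add edge {6,7}.

Answer: 2 6
1 3
4 5
1 4
1 7
6 7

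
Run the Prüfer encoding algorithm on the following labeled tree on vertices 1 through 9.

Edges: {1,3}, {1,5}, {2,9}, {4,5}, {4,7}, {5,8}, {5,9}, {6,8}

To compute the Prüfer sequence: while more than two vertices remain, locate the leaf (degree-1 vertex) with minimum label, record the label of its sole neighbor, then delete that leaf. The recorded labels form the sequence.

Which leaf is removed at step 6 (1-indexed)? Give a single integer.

Step 1: current leaves = {2,3,6,7}. Remove leaf 2 (neighbor: 9).
Step 2: current leaves = {3,6,7,9}. Remove leaf 3 (neighbor: 1).
Step 3: current leaves = {1,6,7,9}. Remove leaf 1 (neighbor: 5).
Step 4: current leaves = {6,7,9}. Remove leaf 6 (neighbor: 8).
Step 5: current leaves = {7,8,9}. Remove leaf 7 (neighbor: 4).
Step 6: current leaves = {4,8,9}. Remove leaf 4 (neighbor: 5).

Answer: 4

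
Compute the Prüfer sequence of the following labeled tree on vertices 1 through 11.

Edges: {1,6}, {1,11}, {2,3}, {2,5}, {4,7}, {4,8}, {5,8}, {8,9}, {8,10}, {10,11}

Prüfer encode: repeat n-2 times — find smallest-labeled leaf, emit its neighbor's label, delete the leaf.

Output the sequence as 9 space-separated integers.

Step 1: leaves = {3,6,7,9}. Remove smallest leaf 3, emit neighbor 2.
Step 2: leaves = {2,6,7,9}. Remove smallest leaf 2, emit neighbor 5.
Step 3: leaves = {5,6,7,9}. Remove smallest leaf 5, emit neighbor 8.
Step 4: leaves = {6,7,9}. Remove smallest leaf 6, emit neighbor 1.
Step 5: leaves = {1,7,9}. Remove smallest leaf 1, emit neighbor 11.
Step 6: leaves = {7,9,11}. Remove smallest leaf 7, emit neighbor 4.
Step 7: leaves = {4,9,11}. Remove smallest leaf 4, emit neighbor 8.
Step 8: leaves = {9,11}. Remove smallest leaf 9, emit neighbor 8.
Step 9: leaves = {8,11}. Remove smallest leaf 8, emit neighbor 10.
Done: 2 vertices remain (10, 11). Sequence = [2 5 8 1 11 4 8 8 10]

Answer: 2 5 8 1 11 4 8 8 10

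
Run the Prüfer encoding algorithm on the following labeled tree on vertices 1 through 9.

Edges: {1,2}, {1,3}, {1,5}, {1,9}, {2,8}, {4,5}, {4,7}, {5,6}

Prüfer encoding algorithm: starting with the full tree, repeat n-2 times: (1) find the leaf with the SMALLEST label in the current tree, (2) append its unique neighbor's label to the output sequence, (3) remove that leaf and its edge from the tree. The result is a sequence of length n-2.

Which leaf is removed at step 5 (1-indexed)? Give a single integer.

Answer: 5

Derivation:
Step 1: current leaves = {3,6,7,8,9}. Remove leaf 3 (neighbor: 1).
Step 2: current leaves = {6,7,8,9}. Remove leaf 6 (neighbor: 5).
Step 3: current leaves = {7,8,9}. Remove leaf 7 (neighbor: 4).
Step 4: current leaves = {4,8,9}. Remove leaf 4 (neighbor: 5).
Step 5: current leaves = {5,8,9}. Remove leaf 5 (neighbor: 1).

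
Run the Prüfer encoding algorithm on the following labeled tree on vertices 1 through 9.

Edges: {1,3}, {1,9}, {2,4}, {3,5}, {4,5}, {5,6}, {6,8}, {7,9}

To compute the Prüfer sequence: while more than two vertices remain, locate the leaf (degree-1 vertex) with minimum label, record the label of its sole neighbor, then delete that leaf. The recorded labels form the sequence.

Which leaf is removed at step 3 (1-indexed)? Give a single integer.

Answer: 7

Derivation:
Step 1: current leaves = {2,7,8}. Remove leaf 2 (neighbor: 4).
Step 2: current leaves = {4,7,8}. Remove leaf 4 (neighbor: 5).
Step 3: current leaves = {7,8}. Remove leaf 7 (neighbor: 9).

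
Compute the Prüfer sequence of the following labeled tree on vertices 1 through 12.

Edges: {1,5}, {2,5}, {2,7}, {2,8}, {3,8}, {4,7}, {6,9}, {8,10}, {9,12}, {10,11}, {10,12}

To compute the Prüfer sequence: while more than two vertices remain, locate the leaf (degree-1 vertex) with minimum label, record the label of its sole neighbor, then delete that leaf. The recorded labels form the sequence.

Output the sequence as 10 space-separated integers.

Answer: 5 8 7 2 9 2 8 10 12 10

Derivation:
Step 1: leaves = {1,3,4,6,11}. Remove smallest leaf 1, emit neighbor 5.
Step 2: leaves = {3,4,5,6,11}. Remove smallest leaf 3, emit neighbor 8.
Step 3: leaves = {4,5,6,11}. Remove smallest leaf 4, emit neighbor 7.
Step 4: leaves = {5,6,7,11}. Remove smallest leaf 5, emit neighbor 2.
Step 5: leaves = {6,7,11}. Remove smallest leaf 6, emit neighbor 9.
Step 6: leaves = {7,9,11}. Remove smallest leaf 7, emit neighbor 2.
Step 7: leaves = {2,9,11}. Remove smallest leaf 2, emit neighbor 8.
Step 8: leaves = {8,9,11}. Remove smallest leaf 8, emit neighbor 10.
Step 9: leaves = {9,11}. Remove smallest leaf 9, emit neighbor 12.
Step 10: leaves = {11,12}. Remove smallest leaf 11, emit neighbor 10.
Done: 2 vertices remain (10, 12). Sequence = [5 8 7 2 9 2 8 10 12 10]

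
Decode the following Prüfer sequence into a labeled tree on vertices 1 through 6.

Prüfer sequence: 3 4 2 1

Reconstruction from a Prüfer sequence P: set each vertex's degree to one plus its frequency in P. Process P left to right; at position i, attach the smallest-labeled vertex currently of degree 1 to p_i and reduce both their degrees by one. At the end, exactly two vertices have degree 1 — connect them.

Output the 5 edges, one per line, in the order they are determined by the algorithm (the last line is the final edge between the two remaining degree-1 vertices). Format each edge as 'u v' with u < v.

Answer: 3 5
3 4
2 4
1 2
1 6

Derivation:
Initial degrees: {1:2, 2:2, 3:2, 4:2, 5:1, 6:1}
Step 1: smallest deg-1 vertex = 5, p_1 = 3. Add edge {3,5}. Now deg[5]=0, deg[3]=1.
Step 2: smallest deg-1 vertex = 3, p_2 = 4. Add edge {3,4}. Now deg[3]=0, deg[4]=1.
Step 3: smallest deg-1 vertex = 4, p_3 = 2. Add edge {2,4}. Now deg[4]=0, deg[2]=1.
Step 4: smallest deg-1 vertex = 2, p_4 = 1. Add edge {1,2}. Now deg[2]=0, deg[1]=1.
Final: two remaining deg-1 vertices are 1, 6. Add edge {1,6}.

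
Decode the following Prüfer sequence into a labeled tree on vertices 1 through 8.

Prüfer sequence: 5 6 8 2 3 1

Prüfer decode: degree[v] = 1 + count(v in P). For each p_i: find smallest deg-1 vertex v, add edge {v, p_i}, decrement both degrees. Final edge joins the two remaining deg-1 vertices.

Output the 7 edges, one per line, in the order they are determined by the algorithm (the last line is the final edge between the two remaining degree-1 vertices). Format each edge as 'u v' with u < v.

Answer: 4 5
5 6
6 8
2 7
2 3
1 3
1 8

Derivation:
Initial degrees: {1:2, 2:2, 3:2, 4:1, 5:2, 6:2, 7:1, 8:2}
Step 1: smallest deg-1 vertex = 4, p_1 = 5. Add edge {4,5}. Now deg[4]=0, deg[5]=1.
Step 2: smallest deg-1 vertex = 5, p_2 = 6. Add edge {5,6}. Now deg[5]=0, deg[6]=1.
Step 3: smallest deg-1 vertex = 6, p_3 = 8. Add edge {6,8}. Now deg[6]=0, deg[8]=1.
Step 4: smallest deg-1 vertex = 7, p_4 = 2. Add edge {2,7}. Now deg[7]=0, deg[2]=1.
Step 5: smallest deg-1 vertex = 2, p_5 = 3. Add edge {2,3}. Now deg[2]=0, deg[3]=1.
Step 6: smallest deg-1 vertex = 3, p_6 = 1. Add edge {1,3}. Now deg[3]=0, deg[1]=1.
Final: two remaining deg-1 vertices are 1, 8. Add edge {1,8}.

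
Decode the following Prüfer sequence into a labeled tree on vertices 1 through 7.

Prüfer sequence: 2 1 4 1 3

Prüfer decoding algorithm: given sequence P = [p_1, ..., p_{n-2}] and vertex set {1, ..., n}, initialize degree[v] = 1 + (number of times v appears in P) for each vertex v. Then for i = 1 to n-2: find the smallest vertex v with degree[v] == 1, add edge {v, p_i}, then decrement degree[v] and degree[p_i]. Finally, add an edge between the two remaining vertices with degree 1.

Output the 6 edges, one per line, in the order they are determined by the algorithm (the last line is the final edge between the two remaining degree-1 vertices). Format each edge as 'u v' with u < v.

Answer: 2 5
1 2
4 6
1 4
1 3
3 7

Derivation:
Initial degrees: {1:3, 2:2, 3:2, 4:2, 5:1, 6:1, 7:1}
Step 1: smallest deg-1 vertex = 5, p_1 = 2. Add edge {2,5}. Now deg[5]=0, deg[2]=1.
Step 2: smallest deg-1 vertex = 2, p_2 = 1. Add edge {1,2}. Now deg[2]=0, deg[1]=2.
Step 3: smallest deg-1 vertex = 6, p_3 = 4. Add edge {4,6}. Now deg[6]=0, deg[4]=1.
Step 4: smallest deg-1 vertex = 4, p_4 = 1. Add edge {1,4}. Now deg[4]=0, deg[1]=1.
Step 5: smallest deg-1 vertex = 1, p_5 = 3. Add edge {1,3}. Now deg[1]=0, deg[3]=1.
Final: two remaining deg-1 vertices are 3, 7. Add edge {3,7}.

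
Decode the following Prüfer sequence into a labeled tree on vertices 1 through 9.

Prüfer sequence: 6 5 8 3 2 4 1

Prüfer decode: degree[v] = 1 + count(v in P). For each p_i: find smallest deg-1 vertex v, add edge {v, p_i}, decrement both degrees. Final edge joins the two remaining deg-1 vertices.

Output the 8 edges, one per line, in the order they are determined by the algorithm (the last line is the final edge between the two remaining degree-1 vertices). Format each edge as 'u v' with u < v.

Initial degrees: {1:2, 2:2, 3:2, 4:2, 5:2, 6:2, 7:1, 8:2, 9:1}
Step 1: smallest deg-1 vertex = 7, p_1 = 6. Add edge {6,7}. Now deg[7]=0, deg[6]=1.
Step 2: smallest deg-1 vertex = 6, p_2 = 5. Add edge {5,6}. Now deg[6]=0, deg[5]=1.
Step 3: smallest deg-1 vertex = 5, p_3 = 8. Add edge {5,8}. Now deg[5]=0, deg[8]=1.
Step 4: smallest deg-1 vertex = 8, p_4 = 3. Add edge {3,8}. Now deg[8]=0, deg[3]=1.
Step 5: smallest deg-1 vertex = 3, p_5 = 2. Add edge {2,3}. Now deg[3]=0, deg[2]=1.
Step 6: smallest deg-1 vertex = 2, p_6 = 4. Add edge {2,4}. Now deg[2]=0, deg[4]=1.
Step 7: smallest deg-1 vertex = 4, p_7 = 1. Add edge {1,4}. Now deg[4]=0, deg[1]=1.
Final: two remaining deg-1 vertices are 1, 9. Add edge {1,9}.

Answer: 6 7
5 6
5 8
3 8
2 3
2 4
1 4
1 9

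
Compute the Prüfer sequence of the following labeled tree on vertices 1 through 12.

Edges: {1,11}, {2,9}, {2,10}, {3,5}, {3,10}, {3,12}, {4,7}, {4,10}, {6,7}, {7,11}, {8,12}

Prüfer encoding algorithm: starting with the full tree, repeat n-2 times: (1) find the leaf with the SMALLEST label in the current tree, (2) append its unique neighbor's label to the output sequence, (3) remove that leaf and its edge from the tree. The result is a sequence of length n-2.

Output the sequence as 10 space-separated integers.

Answer: 11 3 7 12 2 10 7 4 10 3

Derivation:
Step 1: leaves = {1,5,6,8,9}. Remove smallest leaf 1, emit neighbor 11.
Step 2: leaves = {5,6,8,9,11}. Remove smallest leaf 5, emit neighbor 3.
Step 3: leaves = {6,8,9,11}. Remove smallest leaf 6, emit neighbor 7.
Step 4: leaves = {8,9,11}. Remove smallest leaf 8, emit neighbor 12.
Step 5: leaves = {9,11,12}. Remove smallest leaf 9, emit neighbor 2.
Step 6: leaves = {2,11,12}. Remove smallest leaf 2, emit neighbor 10.
Step 7: leaves = {11,12}. Remove smallest leaf 11, emit neighbor 7.
Step 8: leaves = {7,12}. Remove smallest leaf 7, emit neighbor 4.
Step 9: leaves = {4,12}. Remove smallest leaf 4, emit neighbor 10.
Step 10: leaves = {10,12}. Remove smallest leaf 10, emit neighbor 3.
Done: 2 vertices remain (3, 12). Sequence = [11 3 7 12 2 10 7 4 10 3]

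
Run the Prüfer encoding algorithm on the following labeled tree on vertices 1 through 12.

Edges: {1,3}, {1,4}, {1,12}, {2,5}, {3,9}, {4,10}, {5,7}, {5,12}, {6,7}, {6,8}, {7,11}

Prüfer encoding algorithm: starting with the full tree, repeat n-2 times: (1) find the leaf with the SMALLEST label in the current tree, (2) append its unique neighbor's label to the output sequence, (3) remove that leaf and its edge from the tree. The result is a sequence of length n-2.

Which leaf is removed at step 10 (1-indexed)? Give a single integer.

Step 1: current leaves = {2,8,9,10,11}. Remove leaf 2 (neighbor: 5).
Step 2: current leaves = {8,9,10,11}. Remove leaf 8 (neighbor: 6).
Step 3: current leaves = {6,9,10,11}. Remove leaf 6 (neighbor: 7).
Step 4: current leaves = {9,10,11}. Remove leaf 9 (neighbor: 3).
Step 5: current leaves = {3,10,11}. Remove leaf 3 (neighbor: 1).
Step 6: current leaves = {10,11}. Remove leaf 10 (neighbor: 4).
Step 7: current leaves = {4,11}. Remove leaf 4 (neighbor: 1).
Step 8: current leaves = {1,11}. Remove leaf 1 (neighbor: 12).
Step 9: current leaves = {11,12}. Remove leaf 11 (neighbor: 7).
Step 10: current leaves = {7,12}. Remove leaf 7 (neighbor: 5).

Answer: 7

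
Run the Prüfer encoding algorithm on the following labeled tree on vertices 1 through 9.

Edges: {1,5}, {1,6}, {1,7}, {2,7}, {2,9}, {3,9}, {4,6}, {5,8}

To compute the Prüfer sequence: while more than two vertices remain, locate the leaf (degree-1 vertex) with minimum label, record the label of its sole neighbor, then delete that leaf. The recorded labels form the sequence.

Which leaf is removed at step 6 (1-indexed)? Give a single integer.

Answer: 1

Derivation:
Step 1: current leaves = {3,4,8}. Remove leaf 3 (neighbor: 9).
Step 2: current leaves = {4,8,9}. Remove leaf 4 (neighbor: 6).
Step 3: current leaves = {6,8,9}. Remove leaf 6 (neighbor: 1).
Step 4: current leaves = {8,9}. Remove leaf 8 (neighbor: 5).
Step 5: current leaves = {5,9}. Remove leaf 5 (neighbor: 1).
Step 6: current leaves = {1,9}. Remove leaf 1 (neighbor: 7).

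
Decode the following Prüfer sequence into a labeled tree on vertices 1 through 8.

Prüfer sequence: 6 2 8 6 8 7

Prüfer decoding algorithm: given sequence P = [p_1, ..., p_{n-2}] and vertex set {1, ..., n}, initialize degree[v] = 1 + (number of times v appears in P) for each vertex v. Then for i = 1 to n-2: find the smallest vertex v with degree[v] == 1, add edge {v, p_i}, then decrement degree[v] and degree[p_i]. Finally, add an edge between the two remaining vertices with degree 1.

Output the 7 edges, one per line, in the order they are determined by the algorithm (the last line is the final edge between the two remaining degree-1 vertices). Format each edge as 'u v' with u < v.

Answer: 1 6
2 3
2 8
4 6
5 8
6 7
7 8

Derivation:
Initial degrees: {1:1, 2:2, 3:1, 4:1, 5:1, 6:3, 7:2, 8:3}
Step 1: smallest deg-1 vertex = 1, p_1 = 6. Add edge {1,6}. Now deg[1]=0, deg[6]=2.
Step 2: smallest deg-1 vertex = 3, p_2 = 2. Add edge {2,3}. Now deg[3]=0, deg[2]=1.
Step 3: smallest deg-1 vertex = 2, p_3 = 8. Add edge {2,8}. Now deg[2]=0, deg[8]=2.
Step 4: smallest deg-1 vertex = 4, p_4 = 6. Add edge {4,6}. Now deg[4]=0, deg[6]=1.
Step 5: smallest deg-1 vertex = 5, p_5 = 8. Add edge {5,8}. Now deg[5]=0, deg[8]=1.
Step 6: smallest deg-1 vertex = 6, p_6 = 7. Add edge {6,7}. Now deg[6]=0, deg[7]=1.
Final: two remaining deg-1 vertices are 7, 8. Add edge {7,8}.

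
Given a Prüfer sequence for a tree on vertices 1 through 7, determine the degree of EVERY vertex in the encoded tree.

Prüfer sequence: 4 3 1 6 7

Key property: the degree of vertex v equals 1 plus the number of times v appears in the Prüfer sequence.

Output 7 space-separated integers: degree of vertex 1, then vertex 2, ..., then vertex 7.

Answer: 2 1 2 2 1 2 2

Derivation:
p_1 = 4: count[4] becomes 1
p_2 = 3: count[3] becomes 1
p_3 = 1: count[1] becomes 1
p_4 = 6: count[6] becomes 1
p_5 = 7: count[7] becomes 1
Degrees (1 + count): deg[1]=1+1=2, deg[2]=1+0=1, deg[3]=1+1=2, deg[4]=1+1=2, deg[5]=1+0=1, deg[6]=1+1=2, deg[7]=1+1=2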